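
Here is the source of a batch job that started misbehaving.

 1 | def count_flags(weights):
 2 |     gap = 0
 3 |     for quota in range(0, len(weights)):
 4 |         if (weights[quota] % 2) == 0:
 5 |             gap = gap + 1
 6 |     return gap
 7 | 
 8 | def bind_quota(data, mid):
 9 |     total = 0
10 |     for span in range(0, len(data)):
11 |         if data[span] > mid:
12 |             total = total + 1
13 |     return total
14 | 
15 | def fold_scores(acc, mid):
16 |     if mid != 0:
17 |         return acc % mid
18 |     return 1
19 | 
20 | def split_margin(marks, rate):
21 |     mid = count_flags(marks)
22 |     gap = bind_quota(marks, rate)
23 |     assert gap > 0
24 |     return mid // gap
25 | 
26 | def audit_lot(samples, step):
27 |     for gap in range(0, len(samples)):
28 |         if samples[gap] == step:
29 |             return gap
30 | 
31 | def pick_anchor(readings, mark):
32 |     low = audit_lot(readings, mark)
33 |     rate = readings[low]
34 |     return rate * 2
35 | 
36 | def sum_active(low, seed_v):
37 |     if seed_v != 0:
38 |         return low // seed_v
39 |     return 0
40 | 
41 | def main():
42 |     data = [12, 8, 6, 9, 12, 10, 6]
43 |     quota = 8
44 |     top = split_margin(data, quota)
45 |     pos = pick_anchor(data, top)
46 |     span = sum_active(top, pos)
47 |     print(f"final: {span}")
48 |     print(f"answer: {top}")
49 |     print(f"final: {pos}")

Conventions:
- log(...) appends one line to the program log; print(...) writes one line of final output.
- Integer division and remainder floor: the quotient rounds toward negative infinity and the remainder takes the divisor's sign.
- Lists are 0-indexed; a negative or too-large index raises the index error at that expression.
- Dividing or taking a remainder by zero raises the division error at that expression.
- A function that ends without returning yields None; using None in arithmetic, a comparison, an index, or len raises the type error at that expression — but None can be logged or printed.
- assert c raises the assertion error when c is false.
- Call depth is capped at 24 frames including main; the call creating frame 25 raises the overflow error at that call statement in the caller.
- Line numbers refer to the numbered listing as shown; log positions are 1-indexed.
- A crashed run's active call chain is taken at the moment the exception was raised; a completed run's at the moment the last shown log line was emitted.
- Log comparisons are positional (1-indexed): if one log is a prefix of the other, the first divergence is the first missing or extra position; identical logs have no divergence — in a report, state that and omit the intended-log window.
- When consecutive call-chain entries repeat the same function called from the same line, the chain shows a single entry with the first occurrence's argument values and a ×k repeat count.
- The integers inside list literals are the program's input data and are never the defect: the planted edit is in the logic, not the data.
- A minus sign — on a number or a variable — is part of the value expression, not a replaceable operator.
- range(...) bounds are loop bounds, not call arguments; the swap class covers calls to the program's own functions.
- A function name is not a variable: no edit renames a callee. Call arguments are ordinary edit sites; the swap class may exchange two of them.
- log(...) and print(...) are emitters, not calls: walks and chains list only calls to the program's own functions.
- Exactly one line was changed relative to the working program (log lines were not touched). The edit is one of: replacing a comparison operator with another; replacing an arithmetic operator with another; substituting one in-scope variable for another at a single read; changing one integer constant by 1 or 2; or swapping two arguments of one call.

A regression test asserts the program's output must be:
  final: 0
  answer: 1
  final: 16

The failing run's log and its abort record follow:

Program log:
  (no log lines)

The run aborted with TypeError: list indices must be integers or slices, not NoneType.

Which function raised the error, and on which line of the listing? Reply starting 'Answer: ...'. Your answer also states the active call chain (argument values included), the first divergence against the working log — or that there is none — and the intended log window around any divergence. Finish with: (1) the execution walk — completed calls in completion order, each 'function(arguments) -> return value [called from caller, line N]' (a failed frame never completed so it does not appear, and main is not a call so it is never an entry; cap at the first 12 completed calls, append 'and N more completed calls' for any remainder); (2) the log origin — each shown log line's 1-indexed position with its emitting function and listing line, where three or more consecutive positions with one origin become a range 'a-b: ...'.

Answer: the error was raised in pick_anchor, line 33.
Key observation: No log line differs; the crash is the first visible symptom.
Call chain: main -> pick_anchor([12, 8, 6, 9, 12, 10, 6], 1) (called at line 45).
First divergence: there is none — every log position agrees.
Execution walk:
  count_flags([12, 8, 6, 9, 12, 10, 6]) -> 6  [called from split_margin, line 21]
  bind_quota([12, 8, 6, 9, 12, 10, 6], 8) -> 4  [called from split_margin, line 22]
  split_margin([12, 8, 6, 9, 12, 10, 6], 8) -> 1  [called from main, line 44]
  audit_lot([12, 8, 6, 9, 12, 10, 6], 1) -> None  [called from pick_anchor, line 32]
Log line origins:
  (no log lines)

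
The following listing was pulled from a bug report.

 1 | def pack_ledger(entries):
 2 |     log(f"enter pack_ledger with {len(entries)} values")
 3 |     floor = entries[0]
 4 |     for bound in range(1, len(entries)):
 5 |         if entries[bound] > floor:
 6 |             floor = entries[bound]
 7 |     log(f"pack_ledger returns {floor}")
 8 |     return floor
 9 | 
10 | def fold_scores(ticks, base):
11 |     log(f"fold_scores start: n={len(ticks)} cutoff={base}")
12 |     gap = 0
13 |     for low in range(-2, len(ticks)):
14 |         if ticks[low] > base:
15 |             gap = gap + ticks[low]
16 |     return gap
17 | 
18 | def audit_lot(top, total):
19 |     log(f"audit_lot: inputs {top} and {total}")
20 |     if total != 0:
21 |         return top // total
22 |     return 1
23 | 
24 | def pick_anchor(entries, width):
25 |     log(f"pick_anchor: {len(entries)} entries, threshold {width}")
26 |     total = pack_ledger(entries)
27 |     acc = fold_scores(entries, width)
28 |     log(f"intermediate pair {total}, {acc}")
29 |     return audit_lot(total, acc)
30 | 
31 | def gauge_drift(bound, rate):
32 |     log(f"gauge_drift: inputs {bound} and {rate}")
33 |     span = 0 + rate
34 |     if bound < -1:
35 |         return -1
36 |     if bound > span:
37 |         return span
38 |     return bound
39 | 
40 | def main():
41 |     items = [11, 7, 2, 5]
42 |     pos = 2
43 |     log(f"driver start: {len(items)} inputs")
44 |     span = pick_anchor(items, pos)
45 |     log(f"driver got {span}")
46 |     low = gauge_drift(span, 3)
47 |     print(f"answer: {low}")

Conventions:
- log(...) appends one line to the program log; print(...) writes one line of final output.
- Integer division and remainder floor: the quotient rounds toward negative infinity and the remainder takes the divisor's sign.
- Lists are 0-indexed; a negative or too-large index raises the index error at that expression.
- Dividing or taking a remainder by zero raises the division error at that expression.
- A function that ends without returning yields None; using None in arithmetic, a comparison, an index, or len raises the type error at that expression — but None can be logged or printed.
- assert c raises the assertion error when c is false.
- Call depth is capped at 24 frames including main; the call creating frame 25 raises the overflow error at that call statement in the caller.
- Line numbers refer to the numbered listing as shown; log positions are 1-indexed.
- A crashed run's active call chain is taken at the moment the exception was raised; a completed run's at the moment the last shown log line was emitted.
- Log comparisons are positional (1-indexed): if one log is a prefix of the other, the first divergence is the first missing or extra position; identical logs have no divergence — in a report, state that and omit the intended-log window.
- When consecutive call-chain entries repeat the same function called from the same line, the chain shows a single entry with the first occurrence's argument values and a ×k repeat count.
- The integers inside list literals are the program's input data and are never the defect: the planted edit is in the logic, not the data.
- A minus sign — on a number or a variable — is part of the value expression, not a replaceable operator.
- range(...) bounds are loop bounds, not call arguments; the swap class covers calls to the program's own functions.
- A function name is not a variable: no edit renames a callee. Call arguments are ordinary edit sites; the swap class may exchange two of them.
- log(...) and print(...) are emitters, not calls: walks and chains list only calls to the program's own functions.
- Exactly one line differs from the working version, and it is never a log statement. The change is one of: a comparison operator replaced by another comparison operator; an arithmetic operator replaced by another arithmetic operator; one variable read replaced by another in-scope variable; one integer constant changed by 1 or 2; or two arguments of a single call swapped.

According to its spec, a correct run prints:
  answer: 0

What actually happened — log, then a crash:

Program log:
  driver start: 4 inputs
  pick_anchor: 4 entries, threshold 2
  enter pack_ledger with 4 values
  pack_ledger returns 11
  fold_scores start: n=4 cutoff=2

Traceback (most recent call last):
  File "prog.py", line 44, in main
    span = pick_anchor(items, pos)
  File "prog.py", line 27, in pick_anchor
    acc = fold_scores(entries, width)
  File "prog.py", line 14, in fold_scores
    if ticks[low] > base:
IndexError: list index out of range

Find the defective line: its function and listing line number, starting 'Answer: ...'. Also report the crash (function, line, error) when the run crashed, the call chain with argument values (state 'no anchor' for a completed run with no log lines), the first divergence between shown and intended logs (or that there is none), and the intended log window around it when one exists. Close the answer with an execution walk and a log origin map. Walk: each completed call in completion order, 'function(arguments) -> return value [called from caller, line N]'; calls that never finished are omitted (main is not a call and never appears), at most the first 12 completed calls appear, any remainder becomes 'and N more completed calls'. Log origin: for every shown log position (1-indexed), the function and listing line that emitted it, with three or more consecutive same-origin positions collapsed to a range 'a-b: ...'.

Answer: the defect is in fold_scores at line 13.
Core observation: The shown log is a 5-line prefix of the intended one, whose next entry is 'intermediate pair 11, 23'.
Crash: fold_scores, line 14, IndexError.
Call chain: main -> pick_anchor([11, 7, 2, 5], 2) (called at line 44) -> fold_scores([11, 7, 2, 5], 2) (called at line 27).
First divergence: position 6 — after 5 matching lines the faulty run goes silent; intended next line 'intermediate pair 11, 23'.
Intended log window:
  4: pack_ledger returns 11
  5: fold_scores start: n=4 cutoff=2
  6: intermediate pair 11, 23
  7: audit_lot: inputs 11 and 23
Execution walk:
  pack_ledger([11, 7, 2, 5]) -> 11  [called from pick_anchor, line 26]
Log origins:
  1: from main, line 43
  2: from pick_anchor, line 25
  3: from pack_ledger, line 2
  4: from pack_ledger, line 7
  5: from fold_scores, line 11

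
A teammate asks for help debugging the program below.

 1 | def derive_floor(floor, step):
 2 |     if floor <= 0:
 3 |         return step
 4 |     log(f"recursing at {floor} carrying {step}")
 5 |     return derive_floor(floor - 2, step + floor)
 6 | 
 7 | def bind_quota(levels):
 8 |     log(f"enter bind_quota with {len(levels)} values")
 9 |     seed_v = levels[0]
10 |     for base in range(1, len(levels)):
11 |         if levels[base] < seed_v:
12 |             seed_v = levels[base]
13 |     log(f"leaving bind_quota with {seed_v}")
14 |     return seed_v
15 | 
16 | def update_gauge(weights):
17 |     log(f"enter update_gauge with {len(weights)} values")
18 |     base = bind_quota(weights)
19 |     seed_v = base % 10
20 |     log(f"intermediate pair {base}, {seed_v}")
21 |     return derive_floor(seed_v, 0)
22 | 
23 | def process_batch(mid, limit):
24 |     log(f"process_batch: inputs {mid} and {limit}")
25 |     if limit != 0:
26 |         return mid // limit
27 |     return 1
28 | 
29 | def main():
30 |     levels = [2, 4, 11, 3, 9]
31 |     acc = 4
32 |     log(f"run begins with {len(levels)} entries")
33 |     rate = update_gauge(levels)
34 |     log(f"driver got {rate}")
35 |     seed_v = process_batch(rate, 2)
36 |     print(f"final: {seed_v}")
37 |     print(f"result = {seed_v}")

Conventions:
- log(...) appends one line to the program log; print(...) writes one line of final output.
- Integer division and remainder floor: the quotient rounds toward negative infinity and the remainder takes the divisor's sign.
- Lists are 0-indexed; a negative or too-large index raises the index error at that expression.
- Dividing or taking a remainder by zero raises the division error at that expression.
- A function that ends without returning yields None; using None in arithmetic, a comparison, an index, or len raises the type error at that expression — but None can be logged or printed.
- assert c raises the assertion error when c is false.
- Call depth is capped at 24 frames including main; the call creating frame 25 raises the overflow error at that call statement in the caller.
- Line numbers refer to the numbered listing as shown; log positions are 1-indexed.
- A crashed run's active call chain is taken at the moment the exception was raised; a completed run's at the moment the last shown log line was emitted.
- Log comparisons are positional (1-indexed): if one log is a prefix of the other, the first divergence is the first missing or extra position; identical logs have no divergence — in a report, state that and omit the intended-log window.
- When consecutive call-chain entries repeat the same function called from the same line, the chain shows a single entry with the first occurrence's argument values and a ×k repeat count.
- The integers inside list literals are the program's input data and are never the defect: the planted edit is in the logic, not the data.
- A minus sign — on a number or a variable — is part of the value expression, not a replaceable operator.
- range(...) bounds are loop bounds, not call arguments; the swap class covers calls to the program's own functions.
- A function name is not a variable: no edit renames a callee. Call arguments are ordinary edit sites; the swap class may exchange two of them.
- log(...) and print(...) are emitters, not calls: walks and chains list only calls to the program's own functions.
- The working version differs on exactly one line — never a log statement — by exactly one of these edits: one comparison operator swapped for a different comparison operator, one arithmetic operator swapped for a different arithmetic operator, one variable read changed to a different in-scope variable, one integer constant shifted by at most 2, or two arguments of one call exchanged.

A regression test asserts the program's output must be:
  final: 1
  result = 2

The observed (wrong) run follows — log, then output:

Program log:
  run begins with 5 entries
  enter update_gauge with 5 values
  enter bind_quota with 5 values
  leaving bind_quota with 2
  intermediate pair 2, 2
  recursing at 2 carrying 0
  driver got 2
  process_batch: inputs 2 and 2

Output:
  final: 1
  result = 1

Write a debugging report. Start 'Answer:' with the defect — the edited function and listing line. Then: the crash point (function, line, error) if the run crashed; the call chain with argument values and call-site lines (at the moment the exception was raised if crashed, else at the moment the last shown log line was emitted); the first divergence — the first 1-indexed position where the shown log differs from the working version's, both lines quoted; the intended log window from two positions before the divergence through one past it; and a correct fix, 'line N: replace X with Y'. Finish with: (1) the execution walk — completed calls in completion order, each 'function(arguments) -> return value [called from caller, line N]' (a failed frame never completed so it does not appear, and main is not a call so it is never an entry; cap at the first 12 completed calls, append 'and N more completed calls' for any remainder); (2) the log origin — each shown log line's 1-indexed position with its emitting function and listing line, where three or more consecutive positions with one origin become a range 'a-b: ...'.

Answer: the defect is in main at line 37.
Core observation: Every logged value matches the working version; the printed result is what differs.
Call chain: main -> process_batch(2, 2) (called at line 35).
First divergence: there is none — every log position agrees.
Execution walk:
  bind_quota([2, 4, 11, 3, 9]) -> 2  [called from update_gauge, line 18]
  derive_floor(0, 2) -> 2  [called from derive_floor, line 5]
  derive_floor(2, 0) -> 2  [called from update_gauge, line 21]
  update_gauge([2, 4, 11, 3, 9]) -> 2  [called from main, line 33]
  process_batch(2, 2) -> 1  [called from main, line 35]
Log origin:
  1: logged in main at line 32
  2: logged in update_gauge at line 17
  3: logged in bind_quota at line 8
  4: logged in bind_quota at line 13
  5: logged in update_gauge at line 20
  6: logged in derive_floor at line 4
  7: logged in main at line 34
  8: logged in process_batch at line 24
A correct fix: line 37: replace `seed_v` with `rate`.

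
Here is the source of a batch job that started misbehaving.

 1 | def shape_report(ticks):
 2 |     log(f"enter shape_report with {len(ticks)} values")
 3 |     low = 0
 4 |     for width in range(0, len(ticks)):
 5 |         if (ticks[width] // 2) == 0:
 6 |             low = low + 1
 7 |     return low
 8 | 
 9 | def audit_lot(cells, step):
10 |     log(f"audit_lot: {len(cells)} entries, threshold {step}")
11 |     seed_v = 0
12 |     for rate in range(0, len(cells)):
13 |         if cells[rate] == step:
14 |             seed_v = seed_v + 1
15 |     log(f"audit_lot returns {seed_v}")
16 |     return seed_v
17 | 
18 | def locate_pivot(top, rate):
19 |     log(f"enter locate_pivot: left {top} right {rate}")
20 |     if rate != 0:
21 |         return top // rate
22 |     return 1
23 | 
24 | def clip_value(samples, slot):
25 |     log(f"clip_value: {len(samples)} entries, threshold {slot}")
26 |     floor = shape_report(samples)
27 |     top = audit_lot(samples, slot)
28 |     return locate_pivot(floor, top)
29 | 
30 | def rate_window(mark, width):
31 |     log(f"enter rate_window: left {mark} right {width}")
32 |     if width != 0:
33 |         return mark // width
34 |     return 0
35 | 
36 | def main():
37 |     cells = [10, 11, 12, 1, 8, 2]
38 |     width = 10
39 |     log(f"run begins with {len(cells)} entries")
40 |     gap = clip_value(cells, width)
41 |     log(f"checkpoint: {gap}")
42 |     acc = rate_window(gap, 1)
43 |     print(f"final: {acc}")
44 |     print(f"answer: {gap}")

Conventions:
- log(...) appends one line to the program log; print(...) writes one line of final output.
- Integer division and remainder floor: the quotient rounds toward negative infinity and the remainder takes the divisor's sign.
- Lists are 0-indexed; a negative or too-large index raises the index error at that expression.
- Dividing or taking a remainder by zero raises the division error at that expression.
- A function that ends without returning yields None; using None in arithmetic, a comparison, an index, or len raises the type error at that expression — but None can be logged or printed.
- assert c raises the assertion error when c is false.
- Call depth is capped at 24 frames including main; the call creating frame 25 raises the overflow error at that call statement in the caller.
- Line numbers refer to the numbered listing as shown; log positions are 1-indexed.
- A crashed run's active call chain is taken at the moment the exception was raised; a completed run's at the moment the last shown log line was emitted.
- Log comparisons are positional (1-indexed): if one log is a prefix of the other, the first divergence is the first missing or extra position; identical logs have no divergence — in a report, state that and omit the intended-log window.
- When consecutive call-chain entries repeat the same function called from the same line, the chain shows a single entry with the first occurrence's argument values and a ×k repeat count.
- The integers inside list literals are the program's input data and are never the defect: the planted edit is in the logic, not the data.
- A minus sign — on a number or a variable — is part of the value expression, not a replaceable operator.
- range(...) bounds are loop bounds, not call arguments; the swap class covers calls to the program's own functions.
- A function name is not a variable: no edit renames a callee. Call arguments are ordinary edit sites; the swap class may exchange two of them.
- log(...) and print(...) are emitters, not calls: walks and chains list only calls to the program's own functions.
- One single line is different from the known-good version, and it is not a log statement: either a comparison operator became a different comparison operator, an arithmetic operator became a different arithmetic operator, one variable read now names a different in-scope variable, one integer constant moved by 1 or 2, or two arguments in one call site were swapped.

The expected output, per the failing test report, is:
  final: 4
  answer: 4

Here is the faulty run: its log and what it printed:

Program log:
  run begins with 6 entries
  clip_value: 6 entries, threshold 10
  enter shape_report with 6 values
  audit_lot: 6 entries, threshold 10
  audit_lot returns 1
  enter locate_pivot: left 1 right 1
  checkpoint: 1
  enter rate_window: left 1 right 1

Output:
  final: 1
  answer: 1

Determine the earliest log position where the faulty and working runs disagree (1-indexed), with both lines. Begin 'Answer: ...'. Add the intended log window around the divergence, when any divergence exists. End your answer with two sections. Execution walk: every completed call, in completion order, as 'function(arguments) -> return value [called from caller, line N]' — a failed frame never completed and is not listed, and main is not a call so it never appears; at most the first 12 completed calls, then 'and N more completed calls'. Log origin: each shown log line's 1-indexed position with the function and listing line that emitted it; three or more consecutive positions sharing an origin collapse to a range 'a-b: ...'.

Answer: position 6 — shown 'enter locate_pivot: left 1 right 1', intended 'enter locate_pivot: left 4 right 1'.
Intended log window:
  4: audit_lot: 6 entries, threshold 10
  5: audit_lot returns 1
  6: enter locate_pivot: left 4 right 1
  7: checkpoint: 4
Execution walk:
  shape_report([10, 11, 12, 1, 8, 2]) -> 1  [called from clip_value, line 26]
  audit_lot([10, 11, 12, 1, 8, 2], 10) -> 1  [called from clip_value, line 27]
  locate_pivot(1, 1) -> 1  [called from clip_value, line 28]
  clip_value([10, 11, 12, 1, 8, 2], 10) -> 1  [called from main, line 40]
  rate_window(1, 1) -> 1  [called from main, line 42]
Origin of each log line:
  1 — main, line 39
  2 — clip_value, line 25
  3 — shape_report, line 2
  4 — audit_lot, line 10
  5 — audit_lot, line 15
  6 — locate_pivot, line 19
  7 — main, line 41
  8 — rate_window, line 31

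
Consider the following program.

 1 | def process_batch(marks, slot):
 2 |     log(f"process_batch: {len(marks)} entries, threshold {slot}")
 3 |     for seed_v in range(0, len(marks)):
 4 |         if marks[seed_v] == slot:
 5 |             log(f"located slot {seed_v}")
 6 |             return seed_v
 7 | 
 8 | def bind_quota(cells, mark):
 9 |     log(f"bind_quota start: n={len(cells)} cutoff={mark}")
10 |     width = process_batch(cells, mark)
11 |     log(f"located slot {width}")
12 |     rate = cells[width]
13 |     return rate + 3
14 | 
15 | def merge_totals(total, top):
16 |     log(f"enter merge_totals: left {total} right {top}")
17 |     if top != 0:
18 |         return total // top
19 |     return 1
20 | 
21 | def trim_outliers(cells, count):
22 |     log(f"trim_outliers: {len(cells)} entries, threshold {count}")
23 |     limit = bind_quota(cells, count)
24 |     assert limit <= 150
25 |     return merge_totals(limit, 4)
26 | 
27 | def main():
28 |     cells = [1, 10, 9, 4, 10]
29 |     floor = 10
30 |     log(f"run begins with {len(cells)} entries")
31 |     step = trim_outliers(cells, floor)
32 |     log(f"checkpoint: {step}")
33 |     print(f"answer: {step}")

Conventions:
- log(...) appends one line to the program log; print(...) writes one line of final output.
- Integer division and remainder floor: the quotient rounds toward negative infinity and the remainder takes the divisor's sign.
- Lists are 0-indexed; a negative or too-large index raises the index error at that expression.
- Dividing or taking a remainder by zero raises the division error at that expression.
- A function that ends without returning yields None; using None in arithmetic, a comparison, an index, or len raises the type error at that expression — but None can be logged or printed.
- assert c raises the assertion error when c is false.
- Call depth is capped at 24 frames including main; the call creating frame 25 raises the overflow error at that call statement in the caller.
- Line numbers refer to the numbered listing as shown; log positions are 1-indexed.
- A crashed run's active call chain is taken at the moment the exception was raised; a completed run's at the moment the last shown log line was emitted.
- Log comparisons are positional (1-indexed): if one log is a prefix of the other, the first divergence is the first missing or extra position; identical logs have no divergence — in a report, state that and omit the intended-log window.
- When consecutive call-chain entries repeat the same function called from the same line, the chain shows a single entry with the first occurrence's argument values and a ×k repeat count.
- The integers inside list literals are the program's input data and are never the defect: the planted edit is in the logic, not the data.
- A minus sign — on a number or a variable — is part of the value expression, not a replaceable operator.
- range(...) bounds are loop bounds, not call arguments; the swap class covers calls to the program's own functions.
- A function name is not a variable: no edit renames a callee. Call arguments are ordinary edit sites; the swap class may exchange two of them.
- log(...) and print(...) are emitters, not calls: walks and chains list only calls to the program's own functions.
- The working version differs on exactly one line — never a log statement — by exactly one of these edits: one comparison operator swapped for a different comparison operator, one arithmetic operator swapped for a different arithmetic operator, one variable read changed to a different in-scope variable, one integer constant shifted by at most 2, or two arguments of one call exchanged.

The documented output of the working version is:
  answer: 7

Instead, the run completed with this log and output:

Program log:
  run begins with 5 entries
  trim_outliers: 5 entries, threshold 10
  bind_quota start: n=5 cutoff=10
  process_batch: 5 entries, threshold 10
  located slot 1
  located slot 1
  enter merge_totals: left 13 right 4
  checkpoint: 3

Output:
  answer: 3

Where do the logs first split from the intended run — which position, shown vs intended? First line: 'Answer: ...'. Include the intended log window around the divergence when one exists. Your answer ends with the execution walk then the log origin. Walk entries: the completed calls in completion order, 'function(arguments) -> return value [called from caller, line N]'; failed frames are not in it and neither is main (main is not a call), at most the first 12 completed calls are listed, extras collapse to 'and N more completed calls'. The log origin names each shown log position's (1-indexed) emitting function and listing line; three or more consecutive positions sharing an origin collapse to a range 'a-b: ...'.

Answer: position 7 — the shown line 'enter merge_totals: left 13 right 4' should read 'enter merge_totals: left 30 right 4'.
Intended log window:
  5: located slot 1
  6: located slot 1
  7: enter merge_totals: left 30 right 4
  8: checkpoint: 7
Execution walk:
  process_batch([1, 10, 9, 4, 10], 10) -> 1  [called from bind_quota, line 10]
  bind_quota([1, 10, 9, 4, 10], 10) -> 13  [called from trim_outliers, line 23]
  merge_totals(13, 4) -> 3  [called from trim_outliers, line 25]
  trim_outliers([1, 10, 9, 4, 10], 10) -> 3  [called from main, line 31]
Origin of each log line:
  1: emitted by main (line 30)
  2: emitted by trim_outliers (line 22)
  3: emitted by bind_quota (line 9)
  4: emitted by process_batch (line 2)
  5: emitted by process_batch (line 5)
  6: emitted by bind_quota (line 11)
  7: emitted by merge_totals (line 16)
  8: emitted by main (line 32)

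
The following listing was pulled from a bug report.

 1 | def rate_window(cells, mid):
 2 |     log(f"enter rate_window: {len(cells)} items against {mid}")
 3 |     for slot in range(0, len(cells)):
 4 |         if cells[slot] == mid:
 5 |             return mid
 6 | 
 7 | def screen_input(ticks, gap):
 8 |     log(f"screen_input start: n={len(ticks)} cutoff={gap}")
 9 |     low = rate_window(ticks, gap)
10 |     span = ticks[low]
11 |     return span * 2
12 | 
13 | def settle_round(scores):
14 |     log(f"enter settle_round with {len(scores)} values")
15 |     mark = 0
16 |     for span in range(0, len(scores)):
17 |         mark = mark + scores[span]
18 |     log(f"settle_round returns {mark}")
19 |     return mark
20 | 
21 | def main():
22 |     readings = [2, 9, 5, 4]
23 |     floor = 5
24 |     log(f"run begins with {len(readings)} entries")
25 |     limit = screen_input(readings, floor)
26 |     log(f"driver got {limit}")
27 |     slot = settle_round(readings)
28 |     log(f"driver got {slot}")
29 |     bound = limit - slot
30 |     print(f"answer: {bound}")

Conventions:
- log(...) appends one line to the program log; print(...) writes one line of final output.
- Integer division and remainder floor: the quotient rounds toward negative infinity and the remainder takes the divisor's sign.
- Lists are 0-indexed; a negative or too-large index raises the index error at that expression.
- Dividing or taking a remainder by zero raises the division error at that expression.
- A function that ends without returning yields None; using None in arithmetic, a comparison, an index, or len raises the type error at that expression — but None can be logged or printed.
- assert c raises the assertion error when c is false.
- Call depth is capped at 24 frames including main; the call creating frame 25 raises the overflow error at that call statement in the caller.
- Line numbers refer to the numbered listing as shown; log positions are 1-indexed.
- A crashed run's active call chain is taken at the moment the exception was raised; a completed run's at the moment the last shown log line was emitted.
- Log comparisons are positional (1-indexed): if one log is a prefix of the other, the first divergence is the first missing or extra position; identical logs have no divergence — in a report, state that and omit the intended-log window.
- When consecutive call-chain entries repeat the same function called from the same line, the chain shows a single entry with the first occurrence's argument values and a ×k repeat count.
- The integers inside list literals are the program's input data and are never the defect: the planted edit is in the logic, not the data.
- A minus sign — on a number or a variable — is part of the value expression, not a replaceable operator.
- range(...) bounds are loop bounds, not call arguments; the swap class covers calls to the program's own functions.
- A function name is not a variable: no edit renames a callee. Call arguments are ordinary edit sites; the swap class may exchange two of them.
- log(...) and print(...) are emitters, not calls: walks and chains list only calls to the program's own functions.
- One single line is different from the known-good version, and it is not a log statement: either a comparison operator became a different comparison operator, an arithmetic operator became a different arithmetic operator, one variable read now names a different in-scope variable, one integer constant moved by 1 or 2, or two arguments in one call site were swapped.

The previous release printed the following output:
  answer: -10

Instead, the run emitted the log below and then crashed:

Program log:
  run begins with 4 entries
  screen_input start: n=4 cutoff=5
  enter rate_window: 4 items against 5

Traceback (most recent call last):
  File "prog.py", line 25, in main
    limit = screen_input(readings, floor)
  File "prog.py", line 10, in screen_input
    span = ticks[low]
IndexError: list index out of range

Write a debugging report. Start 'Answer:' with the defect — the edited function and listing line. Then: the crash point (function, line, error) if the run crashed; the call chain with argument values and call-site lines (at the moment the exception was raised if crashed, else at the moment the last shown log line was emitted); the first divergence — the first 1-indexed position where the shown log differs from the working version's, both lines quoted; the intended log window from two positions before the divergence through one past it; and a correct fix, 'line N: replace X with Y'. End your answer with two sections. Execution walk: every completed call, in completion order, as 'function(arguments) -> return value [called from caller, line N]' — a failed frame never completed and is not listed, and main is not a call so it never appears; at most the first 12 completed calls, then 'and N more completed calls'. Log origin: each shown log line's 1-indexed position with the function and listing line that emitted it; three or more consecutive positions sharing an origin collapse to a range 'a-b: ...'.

Answer: the defect is in rate_window at line 5.
Key observation: After 3 matching log lines the faulty run goes silent, while the working version continues with 'driver got 10'.
Crash: screen_input, line 10, IndexError.
Call chain: main -> screen_input([2, 9, 5, 4], 5) (called at line 25).
First divergence: position 4 — after 3 matching lines the faulty run goes silent; intended next line 'driver got 10'.
Intended log window:
  2: screen_input start: n=4 cutoff=5
  3: enter rate_window: 4 items against 5
  4: driver got 10
  5: enter settle_round with 4 values
Execution walk:
  rate_window([2, 9, 5, 4], 5) -> 5  [called from screen_input, line 9]
Origin of each log line:
  1: logged in main at line 24
  2: logged in screen_input at line 8
  3: logged in rate_window at line 2
A correct fix: line 5: replace `mid` with `slot`.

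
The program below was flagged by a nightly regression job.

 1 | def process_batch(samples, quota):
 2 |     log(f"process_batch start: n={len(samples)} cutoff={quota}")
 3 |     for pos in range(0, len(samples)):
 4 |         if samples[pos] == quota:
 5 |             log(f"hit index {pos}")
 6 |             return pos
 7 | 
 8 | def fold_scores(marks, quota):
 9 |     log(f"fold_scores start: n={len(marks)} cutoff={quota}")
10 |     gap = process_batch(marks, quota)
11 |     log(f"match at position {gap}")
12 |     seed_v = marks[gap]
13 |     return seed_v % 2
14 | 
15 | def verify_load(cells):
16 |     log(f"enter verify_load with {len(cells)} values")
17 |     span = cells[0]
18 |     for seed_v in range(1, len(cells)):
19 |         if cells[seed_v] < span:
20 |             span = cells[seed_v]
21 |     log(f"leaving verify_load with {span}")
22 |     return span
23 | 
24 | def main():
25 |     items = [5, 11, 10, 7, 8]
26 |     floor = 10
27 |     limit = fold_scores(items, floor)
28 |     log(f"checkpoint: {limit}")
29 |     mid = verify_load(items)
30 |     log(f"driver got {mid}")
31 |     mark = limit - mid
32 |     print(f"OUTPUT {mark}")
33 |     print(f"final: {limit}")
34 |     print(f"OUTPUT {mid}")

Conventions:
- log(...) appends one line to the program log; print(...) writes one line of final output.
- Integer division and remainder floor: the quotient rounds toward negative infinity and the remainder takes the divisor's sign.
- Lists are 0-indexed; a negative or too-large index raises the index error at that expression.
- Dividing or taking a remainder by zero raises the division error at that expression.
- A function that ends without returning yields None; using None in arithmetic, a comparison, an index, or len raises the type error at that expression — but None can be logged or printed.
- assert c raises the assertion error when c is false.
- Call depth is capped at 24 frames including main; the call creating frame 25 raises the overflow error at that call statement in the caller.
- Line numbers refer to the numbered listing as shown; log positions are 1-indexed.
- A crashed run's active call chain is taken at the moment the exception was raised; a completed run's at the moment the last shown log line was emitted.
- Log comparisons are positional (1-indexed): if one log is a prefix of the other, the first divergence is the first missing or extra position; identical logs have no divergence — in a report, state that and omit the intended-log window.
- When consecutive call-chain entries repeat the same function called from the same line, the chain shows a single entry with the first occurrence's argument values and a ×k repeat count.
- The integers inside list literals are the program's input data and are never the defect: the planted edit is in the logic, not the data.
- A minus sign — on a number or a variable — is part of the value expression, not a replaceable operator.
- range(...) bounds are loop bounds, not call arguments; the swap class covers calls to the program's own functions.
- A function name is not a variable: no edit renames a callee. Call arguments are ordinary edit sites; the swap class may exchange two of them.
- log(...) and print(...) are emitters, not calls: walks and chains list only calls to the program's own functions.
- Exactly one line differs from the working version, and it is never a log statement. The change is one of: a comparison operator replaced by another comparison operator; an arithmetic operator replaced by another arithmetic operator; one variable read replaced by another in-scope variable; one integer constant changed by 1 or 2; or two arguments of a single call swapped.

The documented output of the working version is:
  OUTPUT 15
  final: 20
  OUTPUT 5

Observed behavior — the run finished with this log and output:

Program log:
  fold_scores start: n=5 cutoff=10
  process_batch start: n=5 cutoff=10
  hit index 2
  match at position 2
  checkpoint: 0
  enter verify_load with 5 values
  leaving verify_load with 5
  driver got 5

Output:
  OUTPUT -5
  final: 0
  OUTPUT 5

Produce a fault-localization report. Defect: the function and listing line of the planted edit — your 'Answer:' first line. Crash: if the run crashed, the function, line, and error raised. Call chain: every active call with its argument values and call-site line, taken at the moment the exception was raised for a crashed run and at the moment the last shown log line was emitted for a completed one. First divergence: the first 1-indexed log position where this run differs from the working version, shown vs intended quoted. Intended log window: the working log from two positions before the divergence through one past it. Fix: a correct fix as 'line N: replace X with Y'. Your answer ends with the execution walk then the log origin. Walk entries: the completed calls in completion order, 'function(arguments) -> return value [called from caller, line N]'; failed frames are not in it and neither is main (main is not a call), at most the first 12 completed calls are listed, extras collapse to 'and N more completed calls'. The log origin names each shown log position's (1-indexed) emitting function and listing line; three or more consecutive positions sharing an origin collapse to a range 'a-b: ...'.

Answer: the defect is in fold_scores at line 13.
Key fact: At log position 5 the runs split — shown 'checkpoint: 0', but the working version logs 'checkpoint: 20'.
Call chain: main.
First divergence: position 5; shown 'checkpoint: 0' vs intended 'checkpoint: 20'.
Intended log window:
  3: hit index 2
  4: match at position 2
  5: checkpoint: 20
  6: enter verify_load with 5 values
Execution walk:
  process_batch([5, 11, 10, 7, 8], 10) -> 2  [called from fold_scores, line 10]
  fold_scores([5, 11, 10, 7, 8], 10) -> 0  [called from main, line 27]
  verify_load([5, 11, 10, 7, 8]) -> 5  [called from main, line 29]
Log line origins:
  1: emitted by fold_scores (line 9)
  2: emitted by process_batch (line 2)
  3: emitted by process_batch (line 5)
  4: emitted by fold_scores (line 11)
  5: emitted by main (line 28)
  6: emitted by verify_load (line 16)
  7: emitted by verify_load (line 21)
  8: emitted by main (line 30)
A correct fix: line 13: replace `%` with `*`.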